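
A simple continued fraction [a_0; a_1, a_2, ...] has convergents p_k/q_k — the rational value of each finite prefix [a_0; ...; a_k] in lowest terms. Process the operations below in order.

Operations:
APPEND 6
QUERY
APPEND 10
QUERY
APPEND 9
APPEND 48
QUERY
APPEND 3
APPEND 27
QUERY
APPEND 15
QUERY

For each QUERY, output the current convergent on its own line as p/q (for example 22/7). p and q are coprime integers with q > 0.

6/1
61/10
26701/4378
2204467/361453
33147663/5435020

APPEND 6: p_0 = 6·1 + 0 = 6, q_0 = 6·0 + 1 = 1 → 6/1
APPEND 10: p_1 = 10·6 + 1 = 61, q_1 = 10·1 + 0 = 10 → 61/10
APPEND 9: p_2 = 9·61 + 6 = 555, q_2 = 9·10 + 1 = 91 → 555/91
APPEND 48: p_3 = 48·555 + 61 = 26701, q_3 = 48·91 + 10 = 4378 → 26701/4378
APPEND 3: p_4 = 3·26701 + 555 = 80658, q_4 = 3·4378 + 91 = 13225 → 80658/13225
APPEND 27: p_5 = 27·80658 + 26701 = 2204467, q_5 = 27·13225 + 4378 = 361453 → 2204467/361453
APPEND 15: p_6 = 15·2204467 + 80658 = 33147663, q_6 = 15·361453 + 13225 = 5435020 → 33147663/5435020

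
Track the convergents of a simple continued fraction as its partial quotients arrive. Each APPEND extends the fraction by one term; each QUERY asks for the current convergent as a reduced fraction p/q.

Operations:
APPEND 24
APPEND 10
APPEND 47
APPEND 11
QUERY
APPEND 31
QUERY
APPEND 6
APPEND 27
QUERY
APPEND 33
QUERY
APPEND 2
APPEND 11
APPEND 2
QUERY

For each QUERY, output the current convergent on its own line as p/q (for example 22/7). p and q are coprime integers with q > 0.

APPEND 24: p_0 = 24·1 + 0 = 24, q_0 = 24·0 + 1 = 1 → 24/1
APPEND 10: p_1 = 10·24 + 1 = 241, q_1 = 10·1 + 0 = 10 → 241/10
APPEND 47: p_2 = 47·241 + 24 = 11351, q_2 = 47·10 + 1 = 471 → 11351/471
APPEND 11: p_3 = 11·11351 + 241 = 125102, q_3 = 11·471 + 10 = 5191 → 125102/5191
APPEND 31: p_4 = 31·125102 + 11351 = 3889513, q_4 = 31·5191 + 471 = 161392 → 3889513/161392
APPEND 6: p_5 = 6·3889513 + 125102 = 23462180, q_5 = 6·161392 + 5191 = 973543 → 23462180/973543
APPEND 27: p_6 = 27·23462180 + 3889513 = 637368373, q_6 = 27·973543 + 161392 = 26447053 → 637368373/26447053
APPEND 33: p_7 = 33·637368373 + 23462180 = 21056618489, q_7 = 33·26447053 + 973543 = 873726292 → 21056618489/873726292
APPEND 2: p_8 = 2·21056618489 + 637368373 = 42750605351, q_8 = 2·873726292 + 26447053 = 1773899637 → 42750605351/1773899637
APPEND 11: p_9 = 11·42750605351 + 21056618489 = 491313277350, q_9 = 11·1773899637 + 873726292 = 20386622299 → 491313277350/20386622299
APPEND 2: p_10 = 2·491313277350 + 42750605351 = 1025377160051, q_10 = 2·20386622299 + 1773899637 = 42547144235 → 1025377160051/42547144235

125102/5191
3889513/161392
637368373/26447053
21056618489/873726292
1025377160051/42547144235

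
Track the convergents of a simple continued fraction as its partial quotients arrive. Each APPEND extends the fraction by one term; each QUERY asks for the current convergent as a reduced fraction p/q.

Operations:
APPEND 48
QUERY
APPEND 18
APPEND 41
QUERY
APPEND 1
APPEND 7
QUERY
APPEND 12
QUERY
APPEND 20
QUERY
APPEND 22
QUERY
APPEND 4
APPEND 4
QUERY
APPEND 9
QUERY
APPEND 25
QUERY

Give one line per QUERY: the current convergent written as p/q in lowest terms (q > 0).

APPEND 48: p_0 = 48·1 + 0 = 48, q_0 = 48·0 + 1 = 1 → 48/1
APPEND 18: p_1 = 18·48 + 1 = 865, q_1 = 18·1 + 0 = 18 → 865/18
APPEND 41: p_2 = 41·865 + 48 = 35513, q_2 = 41·18 + 1 = 739 → 35513/739
APPEND 1: p_3 = 1·35513 + 865 = 36378, q_3 = 1·739 + 18 = 757 → 36378/757
APPEND 7: p_4 = 7·36378 + 35513 = 290159, q_4 = 7·757 + 739 = 6038 → 290159/6038
APPEND 12: p_5 = 12·290159 + 36378 = 3518286, q_5 = 12·6038 + 757 = 73213 → 3518286/73213
APPEND 20: p_6 = 20·3518286 + 290159 = 70655879, q_6 = 20·73213 + 6038 = 1470298 → 70655879/1470298
APPEND 22: p_7 = 22·70655879 + 3518286 = 1557947624, q_7 = 22·1470298 + 73213 = 32419769 → 1557947624/32419769
APPEND 4: p_8 = 4·1557947624 + 70655879 = 6302446375, q_8 = 4·32419769 + 1470298 = 131149374 → 6302446375/131149374
APPEND 4: p_9 = 4·6302446375 + 1557947624 = 26767733124, q_9 = 4·131149374 + 32419769 = 557017265 → 26767733124/557017265
APPEND 9: p_10 = 9·26767733124 + 6302446375 = 247212044491, q_10 = 9·557017265 + 131149374 = 5144304759 → 247212044491/5144304759
APPEND 25: p_11 = 25·247212044491 + 26767733124 = 6207068845399, q_11 = 25·5144304759 + 557017265 = 129164636240 → 6207068845399/129164636240

48/1
35513/739
290159/6038
3518286/73213
70655879/1470298
1557947624/32419769
26767733124/557017265
247212044491/5144304759
6207068845399/129164636240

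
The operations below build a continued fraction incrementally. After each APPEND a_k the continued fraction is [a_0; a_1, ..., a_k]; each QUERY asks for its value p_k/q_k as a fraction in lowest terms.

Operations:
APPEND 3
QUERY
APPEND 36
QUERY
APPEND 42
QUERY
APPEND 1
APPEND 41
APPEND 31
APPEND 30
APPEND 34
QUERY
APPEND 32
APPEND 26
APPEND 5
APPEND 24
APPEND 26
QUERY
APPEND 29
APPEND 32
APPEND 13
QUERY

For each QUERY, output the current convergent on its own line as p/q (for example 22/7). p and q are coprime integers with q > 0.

3/1
109/36
4581/1513
6242646125/2061803599
16525586478306026/5458024208693569
200323374290237405771/66162240467448497857

APPEND 3: p_0 = 3·1 + 0 = 3, q_0 = 3·0 + 1 = 1 → 3/1
APPEND 36: p_1 = 36·3 + 1 = 109, q_1 = 36·1 + 0 = 36 → 109/36
APPEND 42: p_2 = 42·109 + 3 = 4581, q_2 = 42·36 + 1 = 1513 → 4581/1513
APPEND 1: p_3 = 1·4581 + 109 = 4690, q_3 = 1·1513 + 36 = 1549 → 4690/1549
APPEND 41: p_4 = 41·4690 + 4581 = 196871, q_4 = 41·1549 + 1513 = 65022 → 196871/65022
APPEND 31: p_5 = 31·196871 + 4690 = 6107691, q_5 = 31·65022 + 1549 = 2017231 → 6107691/2017231
APPEND 30: p_6 = 30·6107691 + 196871 = 183427601, q_6 = 30·2017231 + 65022 = 60581952 → 183427601/60581952
APPEND 34: p_7 = 34·183427601 + 6107691 = 6242646125, q_7 = 34·60581952 + 2017231 = 2061803599 → 6242646125/2061803599
APPEND 32: p_8 = 32·6242646125 + 183427601 = 199948103601, q_8 = 32·2061803599 + 60581952 = 66038297120 → 199948103601/66038297120
APPEND 26: p_9 = 26·199948103601 + 6242646125 = 5204893339751, q_9 = 26·66038297120 + 2061803599 = 1719057528719 → 5204893339751/1719057528719
APPEND 5: p_10 = 5·5204893339751 + 199948103601 = 26224414802356, q_10 = 5·1719057528719 + 66038297120 = 8661325940715 → 26224414802356/8661325940715
APPEND 24: p_11 = 24·26224414802356 + 5204893339751 = 634590848596295, q_11 = 24·8661325940715 + 1719057528719 = 209590880105879 → 634590848596295/209590880105879
APPEND 26: p_12 = 26·634590848596295 + 26224414802356 = 16525586478306026, q_12 = 26·209590880105879 + 8661325940715 = 5458024208693569 → 16525586478306026/5458024208693569
APPEND 29: p_13 = 29·16525586478306026 + 634590848596295 = 479876598719471049, q_13 = 29·5458024208693569 + 209590880105879 = 158492292932219380 → 479876598719471049/158492292932219380
APPEND 32: p_14 = 32·479876598719471049 + 16525586478306026 = 15372576745501379594, q_14 = 32·158492292932219380 + 5458024208693569 = 5077211398039713729 → 15372576745501379594/5077211398039713729
APPEND 13: p_15 = 13·15372576745501379594 + 479876598719471049 = 200323374290237405771, q_15 = 13·5077211398039713729 + 158492292932219380 = 66162240467448497857 → 200323374290237405771/66162240467448497857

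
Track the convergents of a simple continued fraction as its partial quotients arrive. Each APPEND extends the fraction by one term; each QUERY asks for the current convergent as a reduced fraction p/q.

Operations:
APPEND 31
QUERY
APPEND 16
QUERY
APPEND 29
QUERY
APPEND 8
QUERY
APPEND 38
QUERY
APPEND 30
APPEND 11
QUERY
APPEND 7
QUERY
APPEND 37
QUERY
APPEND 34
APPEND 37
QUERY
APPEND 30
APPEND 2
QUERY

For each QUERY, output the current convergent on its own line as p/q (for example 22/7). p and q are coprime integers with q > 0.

APPEND 31: p_0 = 31·1 + 0 = 31, q_0 = 31·0 + 1 = 1 → 31/1
APPEND 16: p_1 = 16·31 + 1 = 497, q_1 = 16·1 + 0 = 16 → 497/16
APPEND 29: p_2 = 29·497 + 31 = 14444, q_2 = 29·16 + 1 = 465 → 14444/465
APPEND 8: p_3 = 8·14444 + 497 = 116049, q_3 = 8·465 + 16 = 3736 → 116049/3736
APPEND 38: p_4 = 38·116049 + 14444 = 4424306, q_4 = 38·3736 + 465 = 142433 → 4424306/142433
APPEND 30: p_5 = 30·4424306 + 116049 = 132845229, q_5 = 30·142433 + 3736 = 4276726 → 132845229/4276726
APPEND 11: p_6 = 11·132845229 + 4424306 = 1465721825, q_6 = 11·4276726 + 142433 = 47186419 → 1465721825/47186419
APPEND 7: p_7 = 7·1465721825 + 132845229 = 10392898004, q_7 = 7·47186419 + 4276726 = 334581659 → 10392898004/334581659
APPEND 37: p_8 = 37·10392898004 + 1465721825 = 386002947973, q_8 = 37·334581659 + 47186419 = 12426707802 → 386002947973/12426707802
APPEND 34: p_9 = 34·386002947973 + 10392898004 = 13134493129086, q_9 = 34·12426707802 + 334581659 = 422842646927 → 13134493129086/422842646927
APPEND 37: p_10 = 37·13134493129086 + 386002947973 = 486362248724155, q_10 = 37·422842646927 + 12426707802 = 15657604644101 → 486362248724155/15657604644101
APPEND 30: p_11 = 30·486362248724155 + 13134493129086 = 14604001954853736, q_11 = 30·15657604644101 + 422842646927 = 470150981969957 → 14604001954853736/470150981969957
APPEND 2: p_12 = 2·14604001954853736 + 486362248724155 = 29694366158431627, q_12 = 2·470150981969957 + 15657604644101 = 955959568584015 → 29694366158431627/955959568584015

31/1
497/16
14444/465
116049/3736
4424306/142433
1465721825/47186419
10392898004/334581659
386002947973/12426707802
486362248724155/15657604644101
29694366158431627/955959568584015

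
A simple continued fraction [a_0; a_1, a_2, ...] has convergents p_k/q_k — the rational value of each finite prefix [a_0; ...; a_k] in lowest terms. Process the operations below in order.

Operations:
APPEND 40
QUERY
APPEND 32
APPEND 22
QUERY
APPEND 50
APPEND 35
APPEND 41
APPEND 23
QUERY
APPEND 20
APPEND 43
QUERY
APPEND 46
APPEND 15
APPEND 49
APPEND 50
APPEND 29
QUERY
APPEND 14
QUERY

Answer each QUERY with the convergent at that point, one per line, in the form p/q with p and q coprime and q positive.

APPEND 40: p_0 = 40·1 + 0 = 40, q_0 = 40·0 + 1 = 1 → 40/1
APPEND 32: p_1 = 32·40 + 1 = 1281, q_1 = 32·1 + 0 = 32 → 1281/32
APPEND 22: p_2 = 22·1281 + 40 = 28222, q_2 = 22·32 + 1 = 705 → 28222/705
APPEND 50: p_3 = 50·28222 + 1281 = 1412381, q_3 = 50·705 + 32 = 35282 → 1412381/35282
APPEND 35: p_4 = 35·1412381 + 28222 = 49461557, q_4 = 35·35282 + 705 = 1235575 → 49461557/1235575
APPEND 41: p_5 = 41·49461557 + 1412381 = 2029336218, q_5 = 41·1235575 + 35282 = 50693857 → 2029336218/50693857
APPEND 23: p_6 = 23·2029336218 + 49461557 = 46724194571, q_6 = 23·50693857 + 1235575 = 1167194286 → 46724194571/1167194286
APPEND 20: p_7 = 20·46724194571 + 2029336218 = 936513227638, q_7 = 20·1167194286 + 50693857 = 23394579577 → 936513227638/23394579577
APPEND 43: p_8 = 43·936513227638 + 46724194571 = 40316792983005, q_8 = 43·23394579577 + 1167194286 = 1007134116097 → 40316792983005/1007134116097
APPEND 46: p_9 = 46·40316792983005 + 936513227638 = 1855508990445868, q_9 = 46·1007134116097 + 23394579577 = 46351563920039 → 1855508990445868/46351563920039
APPEND 15: p_10 = 15·1855508990445868 + 40316792983005 = 27872951649671025, q_10 = 15·46351563920039 + 1007134116097 = 696280592916682 → 27872951649671025/696280592916682
APPEND 49: p_11 = 49·27872951649671025 + 1855508990445868 = 1367630139824326093, q_11 = 49·696280592916682 + 46351563920039 = 34164100616837457 → 1367630139824326093/34164100616837457
APPEND 50: p_12 = 50·1367630139824326093 + 27872951649671025 = 68409379942865975675, q_12 = 50·34164100616837457 + 696280592916682 = 1708901311434789532 → 68409379942865975675/1708901311434789532
APPEND 29: p_13 = 29·68409379942865975675 + 1367630139824326093 = 1985239648482937620668, q_13 = 29·1708901311434789532 + 34164100616837457 = 49592302132225733885 → 1985239648482937620668/49592302132225733885
APPEND 14: p_14 = 14·1985239648482937620668 + 68409379942865975675 = 27861764458703992665027, q_14 = 14·49592302132225733885 + 1708901311434789532 = 696001131162595063922 → 27861764458703992665027/696001131162595063922

40/1
28222/705
46724194571/1167194286
40316792983005/1007134116097
1985239648482937620668/49592302132225733885
27861764458703992665027/696001131162595063922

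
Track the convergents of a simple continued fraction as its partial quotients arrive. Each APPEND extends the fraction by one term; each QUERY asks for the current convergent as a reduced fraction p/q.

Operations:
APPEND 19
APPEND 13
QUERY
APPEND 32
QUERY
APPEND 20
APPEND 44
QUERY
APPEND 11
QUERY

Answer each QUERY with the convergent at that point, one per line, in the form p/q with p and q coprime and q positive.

248/13
7955/417
7019267/367949
77371285/4055792

APPEND 19: p_0 = 19·1 + 0 = 19, q_0 = 19·0 + 1 = 1 → 19/1
APPEND 13: p_1 = 13·19 + 1 = 248, q_1 = 13·1 + 0 = 13 → 248/13
APPEND 32: p_2 = 32·248 + 19 = 7955, q_2 = 32·13 + 1 = 417 → 7955/417
APPEND 20: p_3 = 20·7955 + 248 = 159348, q_3 = 20·417 + 13 = 8353 → 159348/8353
APPEND 44: p_4 = 44·159348 + 7955 = 7019267, q_4 = 44·8353 + 417 = 367949 → 7019267/367949
APPEND 11: p_5 = 11·7019267 + 159348 = 77371285, q_5 = 11·367949 + 8353 = 4055792 → 77371285/4055792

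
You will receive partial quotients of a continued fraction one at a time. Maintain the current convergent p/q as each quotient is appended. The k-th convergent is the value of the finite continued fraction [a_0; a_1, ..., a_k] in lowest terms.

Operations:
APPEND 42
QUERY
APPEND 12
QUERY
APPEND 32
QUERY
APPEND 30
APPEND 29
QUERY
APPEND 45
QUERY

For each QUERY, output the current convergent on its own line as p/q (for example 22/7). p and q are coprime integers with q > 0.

42/1
505/12
16202/385
14126587/335683
636182980/15117297

APPEND 42: p_0 = 42·1 + 0 = 42, q_0 = 42·0 + 1 = 1 → 42/1
APPEND 12: p_1 = 12·42 + 1 = 505, q_1 = 12·1 + 0 = 12 → 505/12
APPEND 32: p_2 = 32·505 + 42 = 16202, q_2 = 32·12 + 1 = 385 → 16202/385
APPEND 30: p_3 = 30·16202 + 505 = 486565, q_3 = 30·385 + 12 = 11562 → 486565/11562
APPEND 29: p_4 = 29·486565 + 16202 = 14126587, q_4 = 29·11562 + 385 = 335683 → 14126587/335683
APPEND 45: p_5 = 45·14126587 + 486565 = 636182980, q_5 = 45·335683 + 11562 = 15117297 → 636182980/15117297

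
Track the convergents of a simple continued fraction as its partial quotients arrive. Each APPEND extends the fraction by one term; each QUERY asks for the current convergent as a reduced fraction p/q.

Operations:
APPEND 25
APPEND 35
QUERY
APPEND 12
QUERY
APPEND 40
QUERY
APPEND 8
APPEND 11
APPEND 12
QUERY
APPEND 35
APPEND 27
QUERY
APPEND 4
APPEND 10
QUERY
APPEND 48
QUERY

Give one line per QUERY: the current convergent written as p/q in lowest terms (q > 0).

APPEND 25: p_0 = 25·1 + 0 = 25, q_0 = 25·0 + 1 = 1 → 25/1
APPEND 35: p_1 = 35·25 + 1 = 876, q_1 = 35·1 + 0 = 35 → 876/35
APPEND 12: p_2 = 12·876 + 25 = 10537, q_2 = 12·35 + 1 = 421 → 10537/421
APPEND 40: p_3 = 40·10537 + 876 = 422356, q_3 = 40·421 + 35 = 16875 → 422356/16875
APPEND 8: p_4 = 8·422356 + 10537 = 3389385, q_4 = 8·16875 + 421 = 135421 → 3389385/135421
APPEND 11: p_5 = 11·3389385 + 422356 = 37705591, q_5 = 11·135421 + 16875 = 1506506 → 37705591/1506506
APPEND 12: p_6 = 12·37705591 + 3389385 = 455856477, q_6 = 12·1506506 + 135421 = 18213493 → 455856477/18213493
APPEND 35: p_7 = 35·455856477 + 37705591 = 15992682286, q_7 = 35·18213493 + 1506506 = 638978761 → 15992682286/638978761
APPEND 27: p_8 = 27·15992682286 + 455856477 = 432258278199, q_8 = 27·638978761 + 18213493 = 17270640040 → 432258278199/17270640040
APPEND 4: p_9 = 4·432258278199 + 15992682286 = 1745025795082, q_9 = 4·17270640040 + 638978761 = 69721538921 → 1745025795082/69721538921
APPEND 10: p_10 = 10·1745025795082 + 432258278199 = 17882516229019, q_10 = 10·69721538921 + 17270640040 = 714486029250 → 17882516229019/714486029250
APPEND 48: p_11 = 48·17882516229019 + 1745025795082 = 860105804787994, q_11 = 48·714486029250 + 69721538921 = 34365050942921 → 860105804787994/34365050942921

876/35
10537/421
422356/16875
455856477/18213493
432258278199/17270640040
17882516229019/714486029250
860105804787994/34365050942921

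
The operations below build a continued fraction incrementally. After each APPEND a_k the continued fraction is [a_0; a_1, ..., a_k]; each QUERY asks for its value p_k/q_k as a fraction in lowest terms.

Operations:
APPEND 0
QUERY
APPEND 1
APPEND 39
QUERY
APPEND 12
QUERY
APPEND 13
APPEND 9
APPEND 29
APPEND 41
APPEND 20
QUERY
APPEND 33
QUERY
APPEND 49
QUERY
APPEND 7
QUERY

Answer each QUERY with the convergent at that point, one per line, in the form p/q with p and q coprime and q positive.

APPEND 0: p_0 = 0·1 + 0 = 0, q_0 = 0·0 + 1 = 1 → 0/1
APPEND 1: p_1 = 1·0 + 1 = 1, q_1 = 1·1 + 0 = 1 → 1/1
APPEND 39: p_2 = 39·1 + 0 = 39, q_2 = 39·1 + 1 = 40 → 39/40
APPEND 12: p_3 = 12·39 + 1 = 469, q_3 = 12·40 + 1 = 481 → 469/481
APPEND 13: p_4 = 13·469 + 39 = 6136, q_4 = 13·481 + 40 = 6293 → 6136/6293
APPEND 9: p_5 = 9·6136 + 469 = 55693, q_5 = 9·6293 + 481 = 57118 → 55693/57118
APPEND 29: p_6 = 29·55693 + 6136 = 1621233, q_6 = 29·57118 + 6293 = 1662715 → 1621233/1662715
APPEND 41: p_7 = 41·1621233 + 55693 = 66526246, q_7 = 41·1662715 + 57118 = 68228433 → 66526246/68228433
APPEND 20: p_8 = 20·66526246 + 1621233 = 1332146153, q_8 = 20·68228433 + 1662715 = 1366231375 → 1332146153/1366231375
APPEND 33: p_9 = 33·1332146153 + 66526246 = 44027349295, q_9 = 33·1366231375 + 68228433 = 45153863808 → 44027349295/45153863808
APPEND 49: p_10 = 49·44027349295 + 1332146153 = 2158672261608, q_10 = 49·45153863808 + 1366231375 = 2213905557967 → 2158672261608/2213905557967
APPEND 7: p_11 = 7·2158672261608 + 44027349295 = 15154733180551, q_11 = 7·2213905557967 + 45153863808 = 15542492769577 → 15154733180551/15542492769577

0/1
39/40
469/481
1332146153/1366231375
44027349295/45153863808
2158672261608/2213905557967
15154733180551/15542492769577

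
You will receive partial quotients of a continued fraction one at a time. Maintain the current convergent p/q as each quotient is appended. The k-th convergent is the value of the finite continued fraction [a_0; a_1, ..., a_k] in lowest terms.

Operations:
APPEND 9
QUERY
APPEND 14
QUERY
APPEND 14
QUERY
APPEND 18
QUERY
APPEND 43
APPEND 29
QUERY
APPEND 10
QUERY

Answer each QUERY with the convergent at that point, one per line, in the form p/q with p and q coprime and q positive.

9/1
127/14
1787/197
32293/3560
40353487/4448593
404925256/44639207

APPEND 9: p_0 = 9·1 + 0 = 9, q_0 = 9·0 + 1 = 1 → 9/1
APPEND 14: p_1 = 14·9 + 1 = 127, q_1 = 14·1 + 0 = 14 → 127/14
APPEND 14: p_2 = 14·127 + 9 = 1787, q_2 = 14·14 + 1 = 197 → 1787/197
APPEND 18: p_3 = 18·1787 + 127 = 32293, q_3 = 18·197 + 14 = 3560 → 32293/3560
APPEND 43: p_4 = 43·32293 + 1787 = 1390386, q_4 = 43·3560 + 197 = 153277 → 1390386/153277
APPEND 29: p_5 = 29·1390386 + 32293 = 40353487, q_5 = 29·153277 + 3560 = 4448593 → 40353487/4448593
APPEND 10: p_6 = 10·40353487 + 1390386 = 404925256, q_6 = 10·4448593 + 153277 = 44639207 → 404925256/44639207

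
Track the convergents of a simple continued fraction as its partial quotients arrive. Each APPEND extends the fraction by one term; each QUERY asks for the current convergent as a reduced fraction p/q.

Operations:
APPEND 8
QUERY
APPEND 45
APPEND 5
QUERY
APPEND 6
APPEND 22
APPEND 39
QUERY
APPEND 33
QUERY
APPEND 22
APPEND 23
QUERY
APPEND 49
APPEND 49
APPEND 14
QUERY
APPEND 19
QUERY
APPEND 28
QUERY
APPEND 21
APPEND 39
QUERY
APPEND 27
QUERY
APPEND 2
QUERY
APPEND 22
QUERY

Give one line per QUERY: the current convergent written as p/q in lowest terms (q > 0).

APPEND 8: p_0 = 8·1 + 0 = 8, q_0 = 8·0 + 1 = 1 → 8/1
APPEND 45: p_1 = 45·8 + 1 = 361, q_1 = 45·1 + 0 = 45 → 361/45
APPEND 5: p_2 = 5·361 + 8 = 1813, q_2 = 5·45 + 1 = 226 → 1813/226
APPEND 6: p_3 = 6·1813 + 361 = 11239, q_3 = 6·226 + 45 = 1401 → 11239/1401
APPEND 22: p_4 = 22·11239 + 1813 = 249071, q_4 = 22·1401 + 226 = 31048 → 249071/31048
APPEND 39: p_5 = 39·249071 + 11239 = 9725008, q_5 = 39·31048 + 1401 = 1212273 → 9725008/1212273
APPEND 33: p_6 = 33·9725008 + 249071 = 321174335, q_6 = 33·1212273 + 31048 = 40036057 → 321174335/40036057
APPEND 22: p_7 = 22·321174335 + 9725008 = 7075560378, q_7 = 22·40036057 + 1212273 = 882005527 → 7075560378/882005527
APPEND 23: p_8 = 23·7075560378 + 321174335 = 163059063029, q_8 = 23·882005527 + 40036057 = 20326163178 → 163059063029/20326163178
APPEND 49: p_9 = 49·163059063029 + 7075560378 = 7996969648799, q_9 = 49·20326163178 + 882005527 = 996864001249 → 7996969648799/996864001249
APPEND 49: p_10 = 49·7996969648799 + 163059063029 = 392014571854180, q_10 = 49·996864001249 + 20326163178 = 48866662224379 → 392014571854180/48866662224379
APPEND 14: p_11 = 14·392014571854180 + 7996969648799 = 5496200975607319, q_11 = 14·48866662224379 + 996864001249 = 685130135142555 → 5496200975607319/685130135142555
APPEND 19: p_12 = 19·5496200975607319 + 392014571854180 = 104819833108393241, q_12 = 19·685130135142555 + 48866662224379 = 13066339229932924 → 104819833108393241/13066339229932924
APPEND 28: p_13 = 28·104819833108393241 + 5496200975607319 = 2940451528010618067, q_13 = 28·13066339229932924 + 685130135142555 = 366542628573264427 → 2940451528010618067/366542628573264427
APPEND 21: p_14 = 21·2940451528010618067 + 104819833108393241 = 61854301921331372648, q_14 = 21·366542628573264427 + 13066339229932924 = 7710461539268485891 → 61854301921331372648/7710461539268485891
APPEND 39: p_15 = 39·61854301921331372648 + 2940451528010618067 = 2415258226459934151339, q_15 = 39·7710461539268485891 + 366542628573264427 = 301074542660044214176 → 2415258226459934151339/301074542660044214176
APPEND 27: p_16 = 27·2415258226459934151339 + 61854301921331372648 = 65273826416339553458801, q_16 = 27·301074542660044214176 + 7710461539268485891 = 8136723113360462268643 → 65273826416339553458801/8136723113360462268643
APPEND 2: p_17 = 2·65273826416339553458801 + 2415258226459934151339 = 132962911059139041068941, q_17 = 2·8136723113360462268643 + 301074542660044214176 = 16574520769380968751462 → 132962911059139041068941/16574520769380968751462
APPEND 22: p_18 = 22·132962911059139041068941 + 65273826416339553458801 = 2990457869717398456975503, q_18 = 22·16574520769380968751462 + 8136723113360462268643 = 372776180039741774800807 → 2990457869717398456975503/372776180039741774800807

8/1
1813/226
9725008/1212273
321174335/40036057
163059063029/20326163178
5496200975607319/685130135142555
104819833108393241/13066339229932924
2940451528010618067/366542628573264427
2415258226459934151339/301074542660044214176
65273826416339553458801/8136723113360462268643
132962911059139041068941/16574520769380968751462
2990457869717398456975503/372776180039741774800807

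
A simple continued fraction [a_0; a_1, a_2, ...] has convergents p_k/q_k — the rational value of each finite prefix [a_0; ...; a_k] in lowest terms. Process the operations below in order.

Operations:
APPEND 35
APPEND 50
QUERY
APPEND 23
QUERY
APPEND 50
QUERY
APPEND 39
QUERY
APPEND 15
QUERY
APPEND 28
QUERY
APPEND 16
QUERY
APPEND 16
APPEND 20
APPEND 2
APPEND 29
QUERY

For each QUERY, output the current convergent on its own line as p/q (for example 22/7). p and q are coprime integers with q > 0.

1751/50
40308/1151
2017151/57600
78709197/2247551
1182655106/33770865
33193052165/947831771
532271489746/15199079201
10367794115609123/296053662348142

APPEND 35: p_0 = 35·1 + 0 = 35, q_0 = 35·0 + 1 = 1 → 35/1
APPEND 50: p_1 = 50·35 + 1 = 1751, q_1 = 50·1 + 0 = 50 → 1751/50
APPEND 23: p_2 = 23·1751 + 35 = 40308, q_2 = 23·50 + 1 = 1151 → 40308/1151
APPEND 50: p_3 = 50·40308 + 1751 = 2017151, q_3 = 50·1151 + 50 = 57600 → 2017151/57600
APPEND 39: p_4 = 39·2017151 + 40308 = 78709197, q_4 = 39·57600 + 1151 = 2247551 → 78709197/2247551
APPEND 15: p_5 = 15·78709197 + 2017151 = 1182655106, q_5 = 15·2247551 + 57600 = 33770865 → 1182655106/33770865
APPEND 28: p_6 = 28·1182655106 + 78709197 = 33193052165, q_6 = 28·33770865 + 2247551 = 947831771 → 33193052165/947831771
APPEND 16: p_7 = 16·33193052165 + 1182655106 = 532271489746, q_7 = 16·947831771 + 33770865 = 15199079201 → 532271489746/15199079201
APPEND 16: p_8 = 16·532271489746 + 33193052165 = 8549536888101, q_8 = 16·15199079201 + 947831771 = 244133098987 → 8549536888101/244133098987
APPEND 20: p_9 = 20·8549536888101 + 532271489746 = 171523009251766, q_9 = 20·244133098987 + 15199079201 = 4897861058941 → 171523009251766/4897861058941
APPEND 2: p_10 = 2·171523009251766 + 8549536888101 = 351595555391633, q_10 = 2·4897861058941 + 244133098987 = 10039855216869 → 351595555391633/10039855216869
APPEND 29: p_11 = 29·351595555391633 + 171523009251766 = 10367794115609123, q_11 = 29·10039855216869 + 4897861058941 = 296053662348142 → 10367794115609123/296053662348142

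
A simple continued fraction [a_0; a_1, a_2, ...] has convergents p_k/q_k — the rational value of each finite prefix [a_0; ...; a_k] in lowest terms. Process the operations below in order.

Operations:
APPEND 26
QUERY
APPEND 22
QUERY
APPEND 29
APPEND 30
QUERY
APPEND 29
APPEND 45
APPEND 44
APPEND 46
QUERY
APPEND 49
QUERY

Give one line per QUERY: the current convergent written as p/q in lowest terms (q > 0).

26/1
573/22
499863/19192
1324146859145/50839983197
64911967691347/2492263848168

APPEND 26: p_0 = 26·1 + 0 = 26, q_0 = 26·0 + 1 = 1 → 26/1
APPEND 22: p_1 = 22·26 + 1 = 573, q_1 = 22·1 + 0 = 22 → 573/22
APPEND 29: p_2 = 29·573 + 26 = 16643, q_2 = 29·22 + 1 = 639 → 16643/639
APPEND 30: p_3 = 30·16643 + 573 = 499863, q_3 = 30·639 + 22 = 19192 → 499863/19192
APPEND 29: p_4 = 29·499863 + 16643 = 14512670, q_4 = 29·19192 + 639 = 557207 → 14512670/557207
APPEND 45: p_5 = 45·14512670 + 499863 = 653570013, q_5 = 45·557207 + 19192 = 25093507 → 653570013/25093507
APPEND 44: p_6 = 44·653570013 + 14512670 = 28771593242, q_6 = 44·25093507 + 557207 = 1104671515 → 28771593242/1104671515
APPEND 46: p_7 = 46·28771593242 + 653570013 = 1324146859145, q_7 = 46·1104671515 + 25093507 = 50839983197 → 1324146859145/50839983197
APPEND 49: p_8 = 49·1324146859145 + 28771593242 = 64911967691347, q_8 = 49·50839983197 + 1104671515 = 2492263848168 → 64911967691347/2492263848168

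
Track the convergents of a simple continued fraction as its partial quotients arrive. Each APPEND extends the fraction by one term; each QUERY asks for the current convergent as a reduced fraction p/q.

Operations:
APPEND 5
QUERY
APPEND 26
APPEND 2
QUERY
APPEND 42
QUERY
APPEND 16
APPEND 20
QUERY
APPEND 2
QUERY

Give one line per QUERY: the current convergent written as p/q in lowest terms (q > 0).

APPEND 5: p_0 = 5·1 + 0 = 5, q_0 = 5·0 + 1 = 1 → 5/1
APPEND 26: p_1 = 26·5 + 1 = 131, q_1 = 26·1 + 0 = 26 → 131/26
APPEND 2: p_2 = 2·131 + 5 = 267, q_2 = 2·26 + 1 = 53 → 267/53
APPEND 42: p_3 = 42·267 + 131 = 11345, q_3 = 42·53 + 26 = 2252 → 11345/2252
APPEND 16: p_4 = 16·11345 + 267 = 181787, q_4 = 16·2252 + 53 = 36085 → 181787/36085
APPEND 20: p_5 = 20·181787 + 11345 = 3647085, q_5 = 20·36085 + 2252 = 723952 → 3647085/723952
APPEND 2: p_6 = 2·3647085 + 181787 = 7475957, q_6 = 2·723952 + 36085 = 1483989 → 7475957/1483989

5/1
267/53
11345/2252
3647085/723952
7475957/1483989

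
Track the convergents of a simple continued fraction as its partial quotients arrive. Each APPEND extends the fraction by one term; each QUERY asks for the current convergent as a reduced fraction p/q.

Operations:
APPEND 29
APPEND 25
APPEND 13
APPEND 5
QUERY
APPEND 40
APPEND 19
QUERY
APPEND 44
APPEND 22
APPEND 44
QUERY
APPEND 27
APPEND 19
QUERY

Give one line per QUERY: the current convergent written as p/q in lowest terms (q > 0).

APPEND 29: p_0 = 29·1 + 0 = 29, q_0 = 29·0 + 1 = 1 → 29/1
APPEND 25: p_1 = 25·29 + 1 = 726, q_1 = 25·1 + 0 = 25 → 726/25
APPEND 13: p_2 = 13·726 + 29 = 9467, q_2 = 13·25 + 1 = 326 → 9467/326
APPEND 5: p_3 = 5·9467 + 726 = 48061, q_3 = 5·326 + 25 = 1655 → 48061/1655
APPEND 40: p_4 = 40·48061 + 9467 = 1931907, q_4 = 40·1655 + 326 = 66526 → 1931907/66526
APPEND 19: p_5 = 19·1931907 + 48061 = 36754294, q_5 = 19·66526 + 1655 = 1265649 → 36754294/1265649
APPEND 44: p_6 = 44·36754294 + 1931907 = 1619120843, q_6 = 44·1265649 + 66526 = 55755082 → 1619120843/55755082
APPEND 22: p_7 = 22·1619120843 + 36754294 = 35657412840, q_7 = 22·55755082 + 1265649 = 1227877453 → 35657412840/1227877453
APPEND 44: p_8 = 44·35657412840 + 1619120843 = 1570545285803, q_8 = 44·1227877453 + 55755082 = 54082363014 → 1570545285803/54082363014
APPEND 27: p_9 = 27·1570545285803 + 35657412840 = 42440380129521, q_9 = 27·54082363014 + 1227877453 = 1461451678831 → 42440380129521/1461451678831
APPEND 19: p_10 = 19·42440380129521 + 1570545285803 = 807937767746702, q_10 = 19·1461451678831 + 54082363014 = 27821664260803 → 807937767746702/27821664260803

48061/1655
36754294/1265649
1570545285803/54082363014
807937767746702/27821664260803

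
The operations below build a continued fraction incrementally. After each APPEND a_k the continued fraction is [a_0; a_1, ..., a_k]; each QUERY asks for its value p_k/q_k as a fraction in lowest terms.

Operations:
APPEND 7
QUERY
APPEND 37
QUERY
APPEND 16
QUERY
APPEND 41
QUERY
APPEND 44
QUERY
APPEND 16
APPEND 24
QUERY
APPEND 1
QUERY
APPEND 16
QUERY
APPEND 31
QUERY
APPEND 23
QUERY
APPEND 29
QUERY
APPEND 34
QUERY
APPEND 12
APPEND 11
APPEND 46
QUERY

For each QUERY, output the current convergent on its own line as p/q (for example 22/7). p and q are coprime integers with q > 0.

APPEND 7: p_0 = 7·1 + 0 = 7, q_0 = 7·0 + 1 = 1 → 7/1
APPEND 37: p_1 = 37·7 + 1 = 260, q_1 = 37·1 + 0 = 37 → 260/37
APPEND 16: p_2 = 16·260 + 7 = 4167, q_2 = 16·37 + 1 = 593 → 4167/593
APPEND 41: p_3 = 41·4167 + 260 = 171107, q_3 = 41·593 + 37 = 24350 → 171107/24350
APPEND 44: p_4 = 44·171107 + 4167 = 7532875, q_4 = 44·24350 + 593 = 1071993 → 7532875/1071993
APPEND 16: p_5 = 16·7532875 + 171107 = 120697107, q_5 = 16·1071993 + 24350 = 17176238 → 120697107/17176238
APPEND 24: p_6 = 24·120697107 + 7532875 = 2904263443, q_6 = 24·17176238 + 1071993 = 413301705 → 2904263443/413301705
APPEND 1: p_7 = 1·2904263443 + 120697107 = 3024960550, q_7 = 1·413301705 + 17176238 = 430477943 → 3024960550/430477943
APPEND 16: p_8 = 16·3024960550 + 2904263443 = 51303632243, q_8 = 16·430477943 + 413301705 = 7300948793 → 51303632243/7300948793
APPEND 31: p_9 = 31·51303632243 + 3024960550 = 1593437560083, q_9 = 31·7300948793 + 430477943 = 226759890526 → 1593437560083/226759890526
APPEND 23: p_10 = 23·1593437560083 + 51303632243 = 36700367514152, q_10 = 23·226759890526 + 7300948793 = 5222778430891 → 36700367514152/5222778430891
APPEND 29: p_11 = 29·36700367514152 + 1593437560083 = 1065904095470491, q_11 = 29·5222778430891 + 226759890526 = 151687334386365 → 1065904095470491/151687334386365
APPEND 34: p_12 = 34·1065904095470491 + 36700367514152 = 36277439613510846, q_12 = 34·151687334386365 + 5222778430891 = 5162592147567301 → 36277439613510846/5162592147567301
APPEND 12: p_13 = 12·36277439613510846 + 1065904095470491 = 436395179457600643, q_13 = 12·5162592147567301 + 151687334386365 = 62102793105193977 → 436395179457600643/62102793105193977
APPEND 11: p_14 = 11·436395179457600643 + 36277439613510846 = 4836624413647117919, q_14 = 11·62102793105193977 + 5162592147567301 = 688293316304701048 → 4836624413647117919/688293316304701048
APPEND 46: p_15 = 46·4836624413647117919 + 436395179457600643 = 222921118207225024917, q_15 = 46·688293316304701048 + 62102793105193977 = 31723595343121442185 → 222921118207225024917/31723595343121442185

7/1
260/37
4167/593
171107/24350
7532875/1071993
2904263443/413301705
3024960550/430477943
51303632243/7300948793
1593437560083/226759890526
36700367514152/5222778430891
1065904095470491/151687334386365
36277439613510846/5162592147567301
222921118207225024917/31723595343121442185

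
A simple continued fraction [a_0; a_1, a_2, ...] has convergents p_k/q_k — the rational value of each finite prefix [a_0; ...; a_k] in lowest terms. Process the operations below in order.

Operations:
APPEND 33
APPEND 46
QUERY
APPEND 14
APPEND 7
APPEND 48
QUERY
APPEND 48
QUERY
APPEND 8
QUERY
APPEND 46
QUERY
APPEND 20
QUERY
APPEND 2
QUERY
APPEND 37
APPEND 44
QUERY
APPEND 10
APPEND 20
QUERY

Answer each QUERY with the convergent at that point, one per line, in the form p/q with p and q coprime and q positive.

1519/46
7250675/219573
348183012/10544065
2792714771/84572093
128813062478/3900860343
2579053964331/78101778953
5286920991140/160104418249
8725872668997624/264246575601553
1757864309081252644/53233601000995473

APPEND 33: p_0 = 33·1 + 0 = 33, q_0 = 33·0 + 1 = 1 → 33/1
APPEND 46: p_1 = 46·33 + 1 = 1519, q_1 = 46·1 + 0 = 46 → 1519/46
APPEND 14: p_2 = 14·1519 + 33 = 21299, q_2 = 14·46 + 1 = 645 → 21299/645
APPEND 7: p_3 = 7·21299 + 1519 = 150612, q_3 = 7·645 + 46 = 4561 → 150612/4561
APPEND 48: p_4 = 48·150612 + 21299 = 7250675, q_4 = 48·4561 + 645 = 219573 → 7250675/219573
APPEND 48: p_5 = 48·7250675 + 150612 = 348183012, q_5 = 48·219573 + 4561 = 10544065 → 348183012/10544065
APPEND 8: p_6 = 8·348183012 + 7250675 = 2792714771, q_6 = 8·10544065 + 219573 = 84572093 → 2792714771/84572093
APPEND 46: p_7 = 46·2792714771 + 348183012 = 128813062478, q_7 = 46·84572093 + 10544065 = 3900860343 → 128813062478/3900860343
APPEND 20: p_8 = 20·128813062478 + 2792714771 = 2579053964331, q_8 = 20·3900860343 + 84572093 = 78101778953 → 2579053964331/78101778953
APPEND 2: p_9 = 2·2579053964331 + 128813062478 = 5286920991140, q_9 = 2·78101778953 + 3900860343 = 160104418249 → 5286920991140/160104418249
APPEND 37: p_10 = 37·5286920991140 + 2579053964331 = 198195130636511, q_10 = 37·160104418249 + 78101778953 = 6001965254166 → 198195130636511/6001965254166
APPEND 44: p_11 = 44·198195130636511 + 5286920991140 = 8725872668997624, q_11 = 44·6001965254166 + 160104418249 = 264246575601553 → 8725872668997624/264246575601553
APPEND 10: p_12 = 10·8725872668997624 + 198195130636511 = 87456921820612751, q_12 = 10·264246575601553 + 6001965254166 = 2648467721269696 → 87456921820612751/2648467721269696
APPEND 20: p_13 = 20·87456921820612751 + 8725872668997624 = 1757864309081252644, q_13 = 20·2648467721269696 + 264246575601553 = 53233601000995473 → 1757864309081252644/53233601000995473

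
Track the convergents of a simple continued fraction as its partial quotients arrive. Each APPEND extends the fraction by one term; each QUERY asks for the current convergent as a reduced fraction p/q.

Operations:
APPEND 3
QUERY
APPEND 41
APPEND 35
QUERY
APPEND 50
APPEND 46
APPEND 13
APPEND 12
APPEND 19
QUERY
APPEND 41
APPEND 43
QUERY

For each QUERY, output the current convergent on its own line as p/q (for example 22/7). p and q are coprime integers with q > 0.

APPEND 3: p_0 = 3·1 + 0 = 3, q_0 = 3·0 + 1 = 1 → 3/1
APPEND 41: p_1 = 41·3 + 1 = 124, q_1 = 41·1 + 0 = 41 → 124/41
APPEND 35: p_2 = 35·124 + 3 = 4343, q_2 = 35·41 + 1 = 1436 → 4343/1436
APPEND 50: p_3 = 50·4343 + 124 = 217274, q_3 = 50·1436 + 41 = 71841 → 217274/71841
APPEND 46: p_4 = 46·217274 + 4343 = 9998947, q_4 = 46·71841 + 1436 = 3306122 → 9998947/3306122
APPEND 13: p_5 = 13·9998947 + 217274 = 130203585, q_5 = 13·3306122 + 71841 = 43051427 → 130203585/43051427
APPEND 12: p_6 = 12·130203585 + 9998947 = 1572441967, q_6 = 12·43051427 + 3306122 = 519923246 → 1572441967/519923246
APPEND 19: p_7 = 19·1572441967 + 130203585 = 30006600958, q_7 = 19·519923246 + 43051427 = 9921593101 → 30006600958/9921593101
APPEND 41: p_8 = 41·30006600958 + 1572441967 = 1231843081245, q_8 = 41·9921593101 + 519923246 = 407305240387 → 1231843081245/407305240387
APPEND 43: p_9 = 43·1231843081245 + 30006600958 = 52999259094493, q_9 = 43·407305240387 + 9921593101 = 17524046929742 → 52999259094493/17524046929742

3/1
4343/1436
30006600958/9921593101
52999259094493/17524046929742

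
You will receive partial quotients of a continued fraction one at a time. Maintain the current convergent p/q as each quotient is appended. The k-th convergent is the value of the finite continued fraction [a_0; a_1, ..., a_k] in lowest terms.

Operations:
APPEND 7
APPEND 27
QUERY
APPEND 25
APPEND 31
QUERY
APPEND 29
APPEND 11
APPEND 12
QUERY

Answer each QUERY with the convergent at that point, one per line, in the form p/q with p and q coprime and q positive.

190/27
147657/20983
571917614/81273135

APPEND 7: p_0 = 7·1 + 0 = 7, q_0 = 7·0 + 1 = 1 → 7/1
APPEND 27: p_1 = 27·7 + 1 = 190, q_1 = 27·1 + 0 = 27 → 190/27
APPEND 25: p_2 = 25·190 + 7 = 4757, q_2 = 25·27 + 1 = 676 → 4757/676
APPEND 31: p_3 = 31·4757 + 190 = 147657, q_3 = 31·676 + 27 = 20983 → 147657/20983
APPEND 29: p_4 = 29·147657 + 4757 = 4286810, q_4 = 29·20983 + 676 = 609183 → 4286810/609183
APPEND 11: p_5 = 11·4286810 + 147657 = 47302567, q_5 = 11·609183 + 20983 = 6721996 → 47302567/6721996
APPEND 12: p_6 = 12·47302567 + 4286810 = 571917614, q_6 = 12·6721996 + 609183 = 81273135 → 571917614/81273135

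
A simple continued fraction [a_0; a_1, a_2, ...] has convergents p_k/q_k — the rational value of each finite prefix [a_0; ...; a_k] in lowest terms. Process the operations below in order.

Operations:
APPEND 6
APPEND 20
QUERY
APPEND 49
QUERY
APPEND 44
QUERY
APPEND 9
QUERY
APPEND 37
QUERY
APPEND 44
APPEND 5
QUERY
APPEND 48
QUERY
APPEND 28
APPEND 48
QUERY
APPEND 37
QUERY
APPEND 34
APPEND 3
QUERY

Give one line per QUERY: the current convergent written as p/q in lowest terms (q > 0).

121/20
5935/981
261261/43184
2357284/389637
87480769/14459753
19345036369/3197553598
932413256832/154119191473
1255024392184752/207443795103889
46462029427063489/7679738953758735
4789354104164093623/791635443622461372

APPEND 6: p_0 = 6·1 + 0 = 6, q_0 = 6·0 + 1 = 1 → 6/1
APPEND 20: p_1 = 20·6 + 1 = 121, q_1 = 20·1 + 0 = 20 → 121/20
APPEND 49: p_2 = 49·121 + 6 = 5935, q_2 = 49·20 + 1 = 981 → 5935/981
APPEND 44: p_3 = 44·5935 + 121 = 261261, q_3 = 44·981 + 20 = 43184 → 261261/43184
APPEND 9: p_4 = 9·261261 + 5935 = 2357284, q_4 = 9·43184 + 981 = 389637 → 2357284/389637
APPEND 37: p_5 = 37·2357284 + 261261 = 87480769, q_5 = 37·389637 + 43184 = 14459753 → 87480769/14459753
APPEND 44: p_6 = 44·87480769 + 2357284 = 3851511120, q_6 = 44·14459753 + 389637 = 636618769 → 3851511120/636618769
APPEND 5: p_7 = 5·3851511120 + 87480769 = 19345036369, q_7 = 5·636618769 + 14459753 = 3197553598 → 19345036369/3197553598
APPEND 48: p_8 = 48·19345036369 + 3851511120 = 932413256832, q_8 = 48·3197553598 + 636618769 = 154119191473 → 932413256832/154119191473
APPEND 28: p_9 = 28·932413256832 + 19345036369 = 26126916227665, q_9 = 28·154119191473 + 3197553598 = 4318534914842 → 26126916227665/4318534914842
APPEND 48: p_10 = 48·26126916227665 + 932413256832 = 1255024392184752, q_10 = 48·4318534914842 + 154119191473 = 207443795103889 → 1255024392184752/207443795103889
APPEND 37: p_11 = 37·1255024392184752 + 26126916227665 = 46462029427063489, q_11 = 37·207443795103889 + 4318534914842 = 7679738953758735 → 46462029427063489/7679738953758735
APPEND 34: p_12 = 34·46462029427063489 + 1255024392184752 = 1580964024912343378, q_12 = 34·7679738953758735 + 207443795103889 = 261318568222900879 → 1580964024912343378/261318568222900879
APPEND 3: p_13 = 3·1580964024912343378 + 46462029427063489 = 4789354104164093623, q_13 = 3·261318568222900879 + 7679738953758735 = 791635443622461372 → 4789354104164093623/791635443622461372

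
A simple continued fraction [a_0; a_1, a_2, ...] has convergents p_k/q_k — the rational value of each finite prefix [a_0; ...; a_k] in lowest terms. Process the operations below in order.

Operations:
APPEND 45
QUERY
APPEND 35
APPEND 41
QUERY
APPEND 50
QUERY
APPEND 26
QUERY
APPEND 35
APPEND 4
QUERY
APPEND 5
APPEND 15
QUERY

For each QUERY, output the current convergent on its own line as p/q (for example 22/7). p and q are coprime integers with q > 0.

APPEND 45: p_0 = 45·1 + 0 = 45, q_0 = 45·0 + 1 = 1 → 45/1
APPEND 35: p_1 = 35·45 + 1 = 1576, q_1 = 35·1 + 0 = 35 → 1576/35
APPEND 41: p_2 = 41·1576 + 45 = 64661, q_2 = 41·35 + 1 = 1436 → 64661/1436
APPEND 50: p_3 = 50·64661 + 1576 = 3234626, q_3 = 50·1436 + 35 = 71835 → 3234626/71835
APPEND 26: p_4 = 26·3234626 + 64661 = 84164937, q_4 = 26·71835 + 1436 = 1869146 → 84164937/1869146
APPEND 35: p_5 = 35·84164937 + 3234626 = 2949007421, q_5 = 35·1869146 + 71835 = 65491945 → 2949007421/65491945
APPEND 4: p_6 = 4·2949007421 + 84164937 = 11880194621, q_6 = 4·65491945 + 1869146 = 263836926 → 11880194621/263836926
APPEND 5: p_7 = 5·11880194621 + 2949007421 = 62349980526, q_7 = 5·263836926 + 65491945 = 1384676575 → 62349980526/1384676575
APPEND 15: p_8 = 15·62349980526 + 11880194621 = 947129902511, q_8 = 15·1384676575 + 263836926 = 21033985551 → 947129902511/21033985551

45/1
64661/1436
3234626/71835
84164937/1869146
11880194621/263836926
947129902511/21033985551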